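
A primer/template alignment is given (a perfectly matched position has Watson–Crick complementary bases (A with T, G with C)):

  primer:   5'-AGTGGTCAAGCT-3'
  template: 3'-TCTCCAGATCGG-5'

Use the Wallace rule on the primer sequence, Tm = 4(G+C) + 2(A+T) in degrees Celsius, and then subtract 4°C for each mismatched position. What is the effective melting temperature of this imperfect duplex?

24°C

Primer base counts: A=3, T=3, G=4, C=2 → A+T=6, G+C=6
Perfect-match Tm = 2(6) + 4(6) = 12 + 24 = 36°C
Mismatches (positions where the bases are not complementary): 3 (at positions 3, 8, 12)
Effective Tm = 36 − 3×4 = 36 − 12 = 24°C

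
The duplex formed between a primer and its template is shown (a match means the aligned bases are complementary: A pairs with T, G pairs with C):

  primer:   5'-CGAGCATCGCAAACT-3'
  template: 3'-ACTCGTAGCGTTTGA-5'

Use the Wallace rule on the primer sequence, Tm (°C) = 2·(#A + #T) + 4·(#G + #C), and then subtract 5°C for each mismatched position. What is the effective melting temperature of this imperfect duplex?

Primer base counts: A=5, T=2, G=3, C=5 → A+T=7, G+C=8
Perfect-match Tm = 2(7) + 4(8) = 14 + 32 = 46°C
Mismatches (positions where the bases are not complementary): 1 (at position 1)
Effective Tm = 46 − 1×5 = 46 − 5 = 41°C

41°C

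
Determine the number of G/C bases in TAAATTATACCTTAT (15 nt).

Scanning the sequence gives T=7, G=0, C=2, A=6.
G+C = 0 + 2 = 2

2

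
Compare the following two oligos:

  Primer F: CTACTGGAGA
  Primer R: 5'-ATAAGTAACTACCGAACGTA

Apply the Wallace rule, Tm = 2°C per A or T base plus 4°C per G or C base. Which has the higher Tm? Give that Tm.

Primer R, 54°C

Primer F: A+T=5, G+C=5 → Tm = 2(5)+4(5) = 30°C
Primer R: A+T=13, G+C=7 → Tm = 2(13)+4(7) = 54°C
30°C vs 54°C → primer R is higher.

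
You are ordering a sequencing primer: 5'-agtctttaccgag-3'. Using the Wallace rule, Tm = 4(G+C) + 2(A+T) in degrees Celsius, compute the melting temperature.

A=3, G=3, C=3, T=4
AT pairs contribute 7, GC pairs contribute 6.
Tm = 2(7) + 4(6) = 14 + 24 = 38°C

38°C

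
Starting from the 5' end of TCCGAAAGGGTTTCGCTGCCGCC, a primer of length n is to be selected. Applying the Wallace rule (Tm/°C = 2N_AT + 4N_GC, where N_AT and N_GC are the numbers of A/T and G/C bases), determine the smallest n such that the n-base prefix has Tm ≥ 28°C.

First 8 bases: TCCGAAAG → Tm = 24°C (< 28°C)
First 9 bases: TCCGAAAGG → Tm = 28°C (≥ 28°C)
Since every base adds ≥2°C, Tm only increases with n, so the threshold is first crossed at n = 9.

n = 9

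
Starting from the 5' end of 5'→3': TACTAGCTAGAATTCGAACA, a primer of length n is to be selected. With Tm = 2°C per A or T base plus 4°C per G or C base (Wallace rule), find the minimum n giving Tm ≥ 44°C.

First 15 bases: TACTAGCTAGAATTC → Tm = 40°C (< 44°C)
First 16 bases: TACTAGCTAGAATTCG → Tm = 44°C (≥ 44°C)
Each additional base adds 2°C (A/T) or 4°C (G/C), so Tm is non-decreasing in n; n = 16 is the first length to reach 44°C.

n = 16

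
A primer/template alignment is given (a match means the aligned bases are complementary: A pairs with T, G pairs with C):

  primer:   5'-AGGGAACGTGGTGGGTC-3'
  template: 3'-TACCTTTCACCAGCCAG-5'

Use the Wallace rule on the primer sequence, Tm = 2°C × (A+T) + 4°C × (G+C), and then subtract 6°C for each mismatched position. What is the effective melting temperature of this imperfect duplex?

38°C

Primer base counts: A=3, T=3, G=9, C=2 → A+T=6, G+C=11
Perfect-match Tm = 2(6) + 4(11) = 12 + 44 = 56°C
Mismatches (positions where the bases are not complementary): 3 (at positions 2, 7, 13)
Effective Tm = 56 − 3×6 = 56 − 18 = 38°C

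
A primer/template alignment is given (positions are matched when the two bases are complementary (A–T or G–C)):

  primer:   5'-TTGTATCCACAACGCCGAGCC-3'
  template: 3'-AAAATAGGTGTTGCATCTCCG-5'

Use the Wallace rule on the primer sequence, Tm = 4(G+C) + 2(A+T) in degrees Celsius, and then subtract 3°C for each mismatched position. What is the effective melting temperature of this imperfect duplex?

54°C

Primer base counts: A=5, T=4, G=4, C=8 → A+T=9, G+C=12
Perfect-match Tm = 2(9) + 4(12) = 18 + 48 = 66°C
Mismatches (positions where the bases are not complementary): 4 (at positions 3, 15, 16, 20)
Effective Tm = 66 − 4×3 = 66 − 12 = 54°C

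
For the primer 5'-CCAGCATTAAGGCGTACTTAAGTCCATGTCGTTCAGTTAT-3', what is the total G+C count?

17

Counting bases: G=8, T=13, C=9, A=10
G+C = 8 + 9 = 17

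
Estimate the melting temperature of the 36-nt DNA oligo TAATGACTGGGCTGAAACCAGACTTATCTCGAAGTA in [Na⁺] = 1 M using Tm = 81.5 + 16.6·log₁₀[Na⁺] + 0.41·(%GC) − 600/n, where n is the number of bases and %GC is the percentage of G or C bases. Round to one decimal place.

81.9°C

Length n = 36. C=7, A=12, G=8, T=9
G+C = 15, so %GC = 15/36 × 100 = 41.667%
Salt term: 16.6 × (0) = 0
GC term: 0.41 × 41.667 = 17.083; length term: −600/36 = −16.667
Tm = 81.5 + (0) + 17.083 − 16.667 = 81.916 → 81.9°C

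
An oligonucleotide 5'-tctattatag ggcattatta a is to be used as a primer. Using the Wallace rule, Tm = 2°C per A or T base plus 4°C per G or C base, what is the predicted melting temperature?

52°C

Base counts: C=2, G=3, A=7, T=9
So N_AT = 16 and N_GC = 5.
Tm = 2×16 + 4×5 = 52°C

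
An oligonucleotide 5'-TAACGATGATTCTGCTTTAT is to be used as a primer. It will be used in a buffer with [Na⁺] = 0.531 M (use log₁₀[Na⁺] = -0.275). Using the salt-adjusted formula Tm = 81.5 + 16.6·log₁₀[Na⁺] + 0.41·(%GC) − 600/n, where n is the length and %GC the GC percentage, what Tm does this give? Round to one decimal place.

59.2°C

Length n = 20. C=3, T=9, A=5, G=3
G+C = 6, so %GC = 6/20 × 100 = 30%
Salt term: 16.6 × (-0.275) = -4.565
GC term: 0.41 × 30 = 12.3; length term: −600/20 = −30
Tm = 81.5 + (-4.565) + 12.3 − 30 = 59.235 → 59.2°C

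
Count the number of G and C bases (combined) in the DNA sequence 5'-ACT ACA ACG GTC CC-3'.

Scanning the sequence gives G=2, A=4, T=2, C=6.
Total G or C: 2 + 6 = 8

8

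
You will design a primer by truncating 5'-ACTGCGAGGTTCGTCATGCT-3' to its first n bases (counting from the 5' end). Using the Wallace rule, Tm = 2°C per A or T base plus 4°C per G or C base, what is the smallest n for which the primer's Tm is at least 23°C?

n = 8

First 7 bases: ACTGCGA → Tm = 22°C (< 23°C)
First 8 bases: ACTGCGAG → Tm = 26°C (≥ 23°C)
Each additional base adds 2°C (A/T) or 4°C (G/C), so Tm is non-decreasing in n; n = 8 is the first length to reach 23°C.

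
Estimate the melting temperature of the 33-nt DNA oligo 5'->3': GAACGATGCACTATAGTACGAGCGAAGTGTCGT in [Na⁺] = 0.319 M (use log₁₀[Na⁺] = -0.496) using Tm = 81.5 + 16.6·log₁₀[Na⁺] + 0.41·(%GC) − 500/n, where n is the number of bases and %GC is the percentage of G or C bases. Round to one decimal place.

78.0°C

Length n = 33. T=7, G=10, A=10, C=6
G+C = 16, so %GC = 16/33 × 100 = 48.485%
Salt term: 16.6 × (-0.496) = -8.234
GC term: 0.41 × 48.485 = 19.879; length term: −500/33 = −15.152
Tm = 81.5 + (-8.234) + 19.879 − 15.152 = 77.993 → 78.0°C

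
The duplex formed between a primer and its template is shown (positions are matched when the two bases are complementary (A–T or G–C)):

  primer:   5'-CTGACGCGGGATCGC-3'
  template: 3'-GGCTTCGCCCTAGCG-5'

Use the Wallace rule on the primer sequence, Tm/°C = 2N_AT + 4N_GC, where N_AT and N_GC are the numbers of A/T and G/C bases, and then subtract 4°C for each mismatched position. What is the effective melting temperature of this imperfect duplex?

Primer base counts: A=2, T=2, G=6, C=5 → A+T=4, G+C=11
Perfect-match Tm = 2(4) + 4(11) = 8 + 44 = 52°C
Mismatches (positions where the bases are not complementary): 2 (at positions 2, 5)
Effective Tm = 52 − 2×4 = 52 − 8 = 44°C

44°C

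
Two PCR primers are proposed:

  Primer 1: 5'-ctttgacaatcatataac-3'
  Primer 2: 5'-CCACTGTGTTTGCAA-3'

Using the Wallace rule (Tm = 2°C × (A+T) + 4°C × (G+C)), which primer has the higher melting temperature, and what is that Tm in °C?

Primer 1: A+T=13, G+C=5 → Tm = 2(13)+4(5) = 46°C
Primer 2: A+T=8, G+C=7 → Tm = 2(8)+4(7) = 44°C
46°C vs 44°C → primer 1 is higher.

Primer 1, 46°C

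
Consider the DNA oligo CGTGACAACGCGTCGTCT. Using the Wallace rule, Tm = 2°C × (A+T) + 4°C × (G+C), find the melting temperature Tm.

C=6, A=3, G=5, T=4
A+T = 7, G+C = 11
Tm = 2(7) + 4(11) = 14 + 44 = 58°C

58°C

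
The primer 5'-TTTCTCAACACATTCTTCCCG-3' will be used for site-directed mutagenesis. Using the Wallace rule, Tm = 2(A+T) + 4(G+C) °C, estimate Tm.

Base counts: C=8, A=4, T=8, G=1
AT pairs contribute 12, GC pairs contribute 9.
Tm = 2(12) + 4(9) = 24 + 36 = 60°C

60°C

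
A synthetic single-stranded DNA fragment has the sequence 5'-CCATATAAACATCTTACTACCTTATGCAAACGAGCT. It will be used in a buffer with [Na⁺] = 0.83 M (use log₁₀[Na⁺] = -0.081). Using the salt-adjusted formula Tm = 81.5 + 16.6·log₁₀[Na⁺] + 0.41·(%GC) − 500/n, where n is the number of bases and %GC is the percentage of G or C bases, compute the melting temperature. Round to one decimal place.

81.1°C

Length n = 36. Scanning the sequence gives T=10, G=3, C=10, A=13.
G+C = 13, so %GC = 13/36 × 100 = 36.111%
Salt term: 16.6 × (-0.081) = -1.345
GC term: 0.41 × 36.111 = 14.806; length term: −500/36 = −13.889
Tm = 81.5 + (-1.345) + 14.806 − 13.889 = 81.072 → 81.1°C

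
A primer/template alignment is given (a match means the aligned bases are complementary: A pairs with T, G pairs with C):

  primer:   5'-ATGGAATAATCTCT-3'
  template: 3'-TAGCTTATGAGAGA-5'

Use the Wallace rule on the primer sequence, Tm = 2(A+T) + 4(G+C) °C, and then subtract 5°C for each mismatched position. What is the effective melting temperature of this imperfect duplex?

Primer base counts: A=5, T=5, G=2, C=2 → A+T=10, G+C=4
Perfect-match Tm = 2(10) + 4(4) = 20 + 16 = 36°C
Mismatches (positions where the bases are not complementary): 2 (at positions 3, 9)
Effective Tm = 36 − 2×5 = 36 − 10 = 26°C

26°C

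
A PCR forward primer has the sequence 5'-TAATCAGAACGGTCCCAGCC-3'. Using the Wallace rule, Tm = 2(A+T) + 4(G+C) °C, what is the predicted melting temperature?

A=6, T=3, C=7, G=4
A+T = 9, G+C = 11
Tm = 4·11 + 2·9 = 44 + 18 = 62°C

62°C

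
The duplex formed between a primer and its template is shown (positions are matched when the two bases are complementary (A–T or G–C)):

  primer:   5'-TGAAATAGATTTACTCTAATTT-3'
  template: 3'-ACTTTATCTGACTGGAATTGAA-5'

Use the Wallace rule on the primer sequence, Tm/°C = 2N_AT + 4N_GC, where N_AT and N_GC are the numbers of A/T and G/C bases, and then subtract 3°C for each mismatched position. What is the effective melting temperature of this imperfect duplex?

37°C

Primer base counts: A=8, T=10, G=2, C=2 → A+T=18, G+C=4
Perfect-match Tm = 2(18) + 4(4) = 36 + 16 = 52°C
Mismatches (positions where the bases are not complementary): 5 (at positions 10, 12, 15, 16, 20)
Effective Tm = 52 − 5×3 = 52 − 15 = 37°C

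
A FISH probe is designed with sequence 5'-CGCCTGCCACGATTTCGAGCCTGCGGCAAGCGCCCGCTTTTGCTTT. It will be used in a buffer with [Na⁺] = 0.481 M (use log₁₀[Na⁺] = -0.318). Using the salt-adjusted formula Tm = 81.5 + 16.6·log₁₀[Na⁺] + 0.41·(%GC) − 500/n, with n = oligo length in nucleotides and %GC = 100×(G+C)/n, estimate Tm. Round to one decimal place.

91.2°C

Length n = 46. Counting bases: C=17, T=12, G=12, A=5
G+C = 29, so %GC = 29/46 × 100 = 63.043%
Salt term: 16.6 × (-0.318) = -5.279
GC term: 0.41 × 63.043 = 25.848; length term: −500/46 = −10.87
Tm = 81.5 + (-5.279) + 25.848 − 10.87 = 91.199 → 91.2°C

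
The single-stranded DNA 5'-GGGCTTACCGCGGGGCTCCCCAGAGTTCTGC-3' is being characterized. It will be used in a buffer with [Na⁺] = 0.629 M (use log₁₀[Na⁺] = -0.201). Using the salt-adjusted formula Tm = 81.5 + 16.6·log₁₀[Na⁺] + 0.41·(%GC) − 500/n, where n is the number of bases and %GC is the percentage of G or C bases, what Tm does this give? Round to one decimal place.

Length n = 31. Scanning the sequence gives C=11, T=6, G=11, A=3.
G+C = 22, so %GC = 22/31 × 100 = 70.968%
Salt term: 16.6 × (-0.201) = -3.337
GC term: 0.41 × 70.968 = 29.097; length term: −500/31 = −16.129
Tm = 81.5 + (-3.337) + 29.097 − 16.129 = 91.131 → 91.1°C

91.1°C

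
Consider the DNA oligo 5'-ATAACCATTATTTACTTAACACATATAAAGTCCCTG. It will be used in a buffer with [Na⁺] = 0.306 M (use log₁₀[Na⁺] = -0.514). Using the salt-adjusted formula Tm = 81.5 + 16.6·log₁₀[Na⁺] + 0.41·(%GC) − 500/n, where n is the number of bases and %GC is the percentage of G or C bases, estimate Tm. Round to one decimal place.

Length n = 36. G=2, A=14, T=12, C=8
G+C = 10, so %GC = 10/36 × 100 = 27.778%
Salt term: 16.6 × (-0.514) = -8.532
GC term: 0.41 × 27.778 = 11.389; length term: −500/36 = −13.889
Tm = 81.5 + (-8.532) + 11.389 − 13.889 = 70.468 → 70.5°C

70.5°C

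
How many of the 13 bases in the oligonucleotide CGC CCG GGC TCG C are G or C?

12

Counting bases: C=7, T=1, G=5, A=0
Total G or C: 5 + 7 = 12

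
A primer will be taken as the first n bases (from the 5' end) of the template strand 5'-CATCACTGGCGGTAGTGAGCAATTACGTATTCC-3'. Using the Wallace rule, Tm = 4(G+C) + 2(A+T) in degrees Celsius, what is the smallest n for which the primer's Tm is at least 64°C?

n = 20

First 19 bases: CATCACTGGCGGTAGTGAG → Tm = 60°C (< 64°C)
First 20 bases: CATCACTGGCGGTAGTGAGC → Tm = 64°C (≥ 64°C)
Since every base adds ≥2°C, Tm only increases with n, so the threshold is first crossed at n = 20.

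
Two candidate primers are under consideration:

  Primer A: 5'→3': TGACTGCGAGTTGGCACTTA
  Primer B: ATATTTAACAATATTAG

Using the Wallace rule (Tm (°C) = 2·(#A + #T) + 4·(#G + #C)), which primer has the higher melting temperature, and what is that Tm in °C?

Primer A: A+T=10, G+C=10 → Tm = 2(10)+4(10) = 60°C
Primer B: A+T=15, G+C=2 → Tm = 2(15)+4(2) = 38°C
60°C vs 38°C → primer A is higher.

Primer A, 60°C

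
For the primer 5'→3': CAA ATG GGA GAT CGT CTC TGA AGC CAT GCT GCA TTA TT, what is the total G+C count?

17

Counting bases: C=8, G=9, A=10, T=11
Total G or C: 9 + 8 = 17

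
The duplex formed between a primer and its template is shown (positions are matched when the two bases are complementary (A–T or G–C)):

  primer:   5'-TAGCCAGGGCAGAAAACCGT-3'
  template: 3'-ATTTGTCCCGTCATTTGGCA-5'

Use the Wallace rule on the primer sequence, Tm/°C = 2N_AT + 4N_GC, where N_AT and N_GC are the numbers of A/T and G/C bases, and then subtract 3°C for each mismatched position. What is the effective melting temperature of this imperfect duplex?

53°C

Primer base counts: A=7, T=2, G=6, C=5 → A+T=9, G+C=11
Perfect-match Tm = 2(9) + 4(11) = 18 + 44 = 62°C
Mismatches (positions where the bases are not complementary): 3 (at positions 3, 4, 13)
Effective Tm = 62 − 3×3 = 62 − 9 = 53°C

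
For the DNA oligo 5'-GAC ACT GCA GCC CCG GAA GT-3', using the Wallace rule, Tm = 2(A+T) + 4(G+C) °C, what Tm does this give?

66°C

Counting bases: T=2, C=7, G=6, A=5
So N_AT = 7 and N_GC = 13.
Tm = 2(7) + 4(13) = 14 + 52 = 66°C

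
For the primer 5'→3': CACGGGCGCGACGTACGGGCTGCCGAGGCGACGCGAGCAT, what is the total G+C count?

30

G=17, C=13, A=7, T=3
Total G or C: 17 + 13 = 30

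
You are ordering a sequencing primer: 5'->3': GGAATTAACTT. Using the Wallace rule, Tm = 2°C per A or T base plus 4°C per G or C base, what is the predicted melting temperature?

Counting bases: C=1, A=4, T=4, G=2
AT pairs contribute 8, GC pairs contribute 3.
Tm = 2×8 + 4×3 = 28°C

28°C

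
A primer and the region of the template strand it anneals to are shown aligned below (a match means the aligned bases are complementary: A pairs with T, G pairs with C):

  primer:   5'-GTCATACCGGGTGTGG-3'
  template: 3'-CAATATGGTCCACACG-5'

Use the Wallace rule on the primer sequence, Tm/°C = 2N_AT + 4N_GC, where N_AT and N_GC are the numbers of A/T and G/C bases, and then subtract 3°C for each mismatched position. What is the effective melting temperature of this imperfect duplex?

43°C

Primer base counts: A=2, T=4, G=7, C=3 → A+T=6, G+C=10
Perfect-match Tm = 2(6) + 4(10) = 12 + 40 = 52°C
Mismatches (positions where the bases are not complementary): 3 (at positions 3, 9, 16)
Effective Tm = 52 − 3×3 = 52 − 9 = 43°C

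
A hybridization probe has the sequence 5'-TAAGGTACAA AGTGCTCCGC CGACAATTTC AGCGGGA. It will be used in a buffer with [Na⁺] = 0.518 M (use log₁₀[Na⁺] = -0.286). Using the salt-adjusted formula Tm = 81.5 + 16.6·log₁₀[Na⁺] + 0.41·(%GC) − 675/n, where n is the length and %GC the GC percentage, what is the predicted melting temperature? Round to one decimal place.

79.6°C

Length n = 37. T=7, A=11, G=10, C=9
G+C = 19, so %GC = 19/37 × 100 = 51.351%
Salt term: 16.6 × (-0.286) = -4.748
GC term: 0.41 × 51.351 = 21.054; length term: −675/37 = −18.243
Tm = 81.5 + (-4.748) + 21.054 − 18.243 = 79.563 → 79.6°C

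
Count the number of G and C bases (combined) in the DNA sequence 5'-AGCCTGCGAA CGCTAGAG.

Scanning the sequence gives G=6, C=5, A=5, T=2.
G+C = 6 + 5 = 11

11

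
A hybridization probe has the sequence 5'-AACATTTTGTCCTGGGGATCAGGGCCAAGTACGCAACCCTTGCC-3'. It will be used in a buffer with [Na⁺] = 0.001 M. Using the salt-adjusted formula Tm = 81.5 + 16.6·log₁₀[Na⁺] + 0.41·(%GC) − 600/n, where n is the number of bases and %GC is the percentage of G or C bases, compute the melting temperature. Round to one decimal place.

Length n = 44. Base counts: T=10, G=11, C=13, A=10
G+C = 24, so %GC = 24/44 × 100 = 54.545%
Salt term: 16.6 × (-3) = -49.8
GC term: 0.41 × 54.545 = 22.363; length term: −600/44 = −13.636
Tm = 81.5 + (-49.8) + 22.363 − 13.636 = 40.427 → 40.4°C

40.4°C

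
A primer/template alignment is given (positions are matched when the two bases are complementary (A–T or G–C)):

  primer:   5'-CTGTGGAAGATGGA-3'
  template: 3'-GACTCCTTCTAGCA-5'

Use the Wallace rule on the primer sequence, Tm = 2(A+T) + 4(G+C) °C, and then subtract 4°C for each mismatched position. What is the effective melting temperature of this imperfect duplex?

Primer base counts: A=4, T=3, G=6, C=1 → A+T=7, G+C=7
Perfect-match Tm = 2(7) + 4(7) = 14 + 28 = 42°C
Mismatches (positions where the bases are not complementary): 3 (at positions 4, 12, 14)
Effective Tm = 42 − 3×4 = 42 − 12 = 30°C

30°C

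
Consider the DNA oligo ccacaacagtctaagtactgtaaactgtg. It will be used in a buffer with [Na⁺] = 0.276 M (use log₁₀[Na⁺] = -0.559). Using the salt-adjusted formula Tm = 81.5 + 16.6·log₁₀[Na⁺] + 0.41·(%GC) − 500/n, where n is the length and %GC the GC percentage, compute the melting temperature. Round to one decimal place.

Length n = 29. Scanning the sequence gives A=10, G=5, C=7, T=7.
G+C = 12, so %GC = 12/29 × 100 = 41.379%
Salt term: 16.6 × (-0.559) = -9.279
GC term: 0.41 × 41.379 = 16.965; length term: −500/29 = −17.241
Tm = 81.5 + (-9.279) + 16.965 − 17.241 = 71.945 → 71.9°C

71.9°C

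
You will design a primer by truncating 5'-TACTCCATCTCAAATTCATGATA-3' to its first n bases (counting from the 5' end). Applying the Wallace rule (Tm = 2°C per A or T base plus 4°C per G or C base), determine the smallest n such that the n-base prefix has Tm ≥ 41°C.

n = 16

First 15 bases: TACTCCATCTCAAAT → Tm = 40°C (< 41°C)
First 16 bases: TACTCCATCTCAAATT → Tm = 42°C (≥ 41°C)
Since every base adds ≥2°C, Tm only increases with n, so the threshold is first crossed at n = 16.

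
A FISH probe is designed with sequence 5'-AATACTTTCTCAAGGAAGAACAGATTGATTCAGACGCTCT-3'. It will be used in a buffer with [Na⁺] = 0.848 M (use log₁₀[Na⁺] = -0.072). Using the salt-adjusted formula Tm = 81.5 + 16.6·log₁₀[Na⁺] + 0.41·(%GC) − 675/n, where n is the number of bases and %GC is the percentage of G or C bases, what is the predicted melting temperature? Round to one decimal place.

Length n = 40. C=8, A=14, G=7, T=11
G+C = 15, so %GC = 15/40 × 100 = 37.5%
Salt term: 16.6 × (-0.072) = -1.195
GC term: 0.41 × 37.5 = 15.375; length term: −675/40 = −16.875
Tm = 81.5 + (-1.195) + 15.375 − 16.875 = 78.805 → 78.8°C

78.8°C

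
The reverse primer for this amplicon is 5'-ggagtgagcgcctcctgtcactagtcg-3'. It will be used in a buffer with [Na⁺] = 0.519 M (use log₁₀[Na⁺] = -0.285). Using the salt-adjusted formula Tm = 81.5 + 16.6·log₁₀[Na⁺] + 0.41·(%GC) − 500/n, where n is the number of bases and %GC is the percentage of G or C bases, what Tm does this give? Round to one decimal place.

Length n = 27. Base counts: T=6, C=8, G=9, A=4
G+C = 17, so %GC = 17/27 × 100 = 62.963%
Salt term: 16.6 × (-0.285) = -4.731
GC term: 0.41 × 62.963 = 25.815; length term: −500/27 = −18.519
Tm = 81.5 + (-4.731) + 25.815 − 18.519 = 84.065 → 84.1°C

84.1°C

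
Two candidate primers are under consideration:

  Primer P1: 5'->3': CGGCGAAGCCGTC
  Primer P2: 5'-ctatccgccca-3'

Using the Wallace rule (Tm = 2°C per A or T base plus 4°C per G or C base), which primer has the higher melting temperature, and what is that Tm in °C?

Primer P1: A+T=3, G+C=10 → Tm = 2(3)+4(10) = 46°C
Primer P2: A+T=4, G+C=7 → Tm = 2(4)+4(7) = 36°C
46°C vs 36°C → primer P1 is higher.

Primer P1, 46°C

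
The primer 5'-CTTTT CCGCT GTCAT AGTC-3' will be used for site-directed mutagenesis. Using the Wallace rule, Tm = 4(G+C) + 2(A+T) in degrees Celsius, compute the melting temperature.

C=6, A=2, T=8, G=3
A+T = 10, G+C = 9
Tm = 4·9 + 2·10 = 36 + 20 = 56°C

56°C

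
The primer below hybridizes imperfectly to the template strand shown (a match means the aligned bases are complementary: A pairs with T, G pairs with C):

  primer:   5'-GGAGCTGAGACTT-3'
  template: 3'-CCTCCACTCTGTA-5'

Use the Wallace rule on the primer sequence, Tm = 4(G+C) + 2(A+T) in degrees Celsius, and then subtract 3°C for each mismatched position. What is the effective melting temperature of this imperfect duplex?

34°C

Primer base counts: A=3, T=3, G=5, C=2 → A+T=6, G+C=7
Perfect-match Tm = 2(6) + 4(7) = 12 + 28 = 40°C
Mismatches (positions where the bases are not complementary): 2 (at positions 5, 12)
Effective Tm = 40 − 2×3 = 40 − 6 = 34°C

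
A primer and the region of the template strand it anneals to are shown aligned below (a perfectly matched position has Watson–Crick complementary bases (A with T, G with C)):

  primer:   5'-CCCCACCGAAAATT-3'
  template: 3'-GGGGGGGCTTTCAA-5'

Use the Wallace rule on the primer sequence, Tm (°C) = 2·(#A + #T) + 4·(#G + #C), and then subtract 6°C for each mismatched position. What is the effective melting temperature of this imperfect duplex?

Primer base counts: A=5, T=2, G=1, C=6 → A+T=7, G+C=7
Perfect-match Tm = 2(7) + 4(7) = 14 + 28 = 42°C
Mismatches (positions where the bases are not complementary): 2 (at positions 5, 12)
Effective Tm = 42 − 2×6 = 42 − 12 = 30°C

30°C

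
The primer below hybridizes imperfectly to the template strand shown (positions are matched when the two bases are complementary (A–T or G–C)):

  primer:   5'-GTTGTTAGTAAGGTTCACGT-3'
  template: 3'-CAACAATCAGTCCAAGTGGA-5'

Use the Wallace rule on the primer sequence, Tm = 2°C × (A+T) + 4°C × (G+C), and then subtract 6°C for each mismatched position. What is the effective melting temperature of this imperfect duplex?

44°C

Primer base counts: A=4, T=8, G=6, C=2 → A+T=12, G+C=8
Perfect-match Tm = 2(12) + 4(8) = 24 + 32 = 56°C
Mismatches (positions where the bases are not complementary): 2 (at positions 10, 19)
Effective Tm = 56 − 2×6 = 56 − 12 = 44°C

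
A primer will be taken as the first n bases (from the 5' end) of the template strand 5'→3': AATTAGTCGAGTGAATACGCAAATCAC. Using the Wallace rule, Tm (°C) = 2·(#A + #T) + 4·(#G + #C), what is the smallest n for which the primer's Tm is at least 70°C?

n = 26

First 25 bases: AATTAGTCGAGTGAATACGCAAATC → Tm = 68°C (< 70°C)
First 26 bases: AATTAGTCGAGTGAATACGCAAATCA → Tm = 70°C (≥ 70°C)
Each additional base adds 2°C (A/T) or 4°C (G/C), so Tm is non-decreasing in n; n = 26 is the first length to reach 70°C.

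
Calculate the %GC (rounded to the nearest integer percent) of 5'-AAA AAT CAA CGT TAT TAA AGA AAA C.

Counting bases: T=5, A=15, C=3, G=2
G+C = 2 + 3 = 5 out of 25 bases
%GC = 5/25 × 100 = 20% ≈ 20%

20%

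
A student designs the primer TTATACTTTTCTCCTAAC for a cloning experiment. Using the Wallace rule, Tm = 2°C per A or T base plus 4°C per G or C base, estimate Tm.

46°C

Counting bases: A=4, T=9, C=5, G=0
AT pairs contribute 13, GC pairs contribute 5.
Tm = 2(13) + 4(5) = 26 + 20 = 46°C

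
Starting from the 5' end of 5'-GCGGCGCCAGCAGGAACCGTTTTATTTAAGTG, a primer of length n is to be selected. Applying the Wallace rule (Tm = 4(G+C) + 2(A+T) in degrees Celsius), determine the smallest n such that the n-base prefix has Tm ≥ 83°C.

n = 27

First 26 bases: GCGGCGCCAGCAGGAACCGTTTTATT → Tm = 82°C (< 83°C)
First 27 bases: GCGGCGCCAGCAGGAACCGTTTTATTT → Tm = 84°C (≥ 83°C)
Since every base adds ≥2°C, Tm only increases with n, so the threshold is first crossed at n = 27.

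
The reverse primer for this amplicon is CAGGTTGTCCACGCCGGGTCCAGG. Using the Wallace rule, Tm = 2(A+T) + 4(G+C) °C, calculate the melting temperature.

82°C

Scanning the sequence gives A=3, G=9, T=4, C=8.
A+T = 7, G+C = 17
Tm = 2×7 + 4×17 = 82°C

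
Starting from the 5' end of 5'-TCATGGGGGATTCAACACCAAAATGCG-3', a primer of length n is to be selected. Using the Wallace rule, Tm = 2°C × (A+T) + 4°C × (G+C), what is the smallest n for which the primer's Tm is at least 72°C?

First 24 bases: TCATGGGGGATTCAACACCAAAAT → Tm = 68°C (< 72°C)
First 25 bases: TCATGGGGGATTCAACACCAAAATG → Tm = 72°C (≥ 72°C)
Each additional base adds 2°C (A/T) or 4°C (G/C), so Tm is non-decreasing in n; n = 25 is the first length to reach 72°C.

n = 25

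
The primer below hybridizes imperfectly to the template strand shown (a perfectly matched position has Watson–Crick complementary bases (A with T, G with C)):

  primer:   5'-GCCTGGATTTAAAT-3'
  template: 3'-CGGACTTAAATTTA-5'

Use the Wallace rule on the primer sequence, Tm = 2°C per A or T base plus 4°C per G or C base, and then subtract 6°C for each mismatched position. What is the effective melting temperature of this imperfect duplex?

Primer base counts: A=4, T=5, G=3, C=2 → A+T=9, G+C=5
Perfect-match Tm = 2(9) + 4(5) = 18 + 20 = 38°C
Mismatches (positions where the bases are not complementary): 1 (at position 6)
Effective Tm = 38 − 1×6 = 38 − 6 = 32°C

32°C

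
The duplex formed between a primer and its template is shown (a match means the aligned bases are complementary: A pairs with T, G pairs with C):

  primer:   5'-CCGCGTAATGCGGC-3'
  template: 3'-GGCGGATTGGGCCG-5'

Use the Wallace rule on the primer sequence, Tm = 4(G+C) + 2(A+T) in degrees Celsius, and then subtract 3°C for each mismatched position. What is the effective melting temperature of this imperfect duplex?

Primer base counts: A=2, T=2, G=5, C=5 → A+T=4, G+C=10
Perfect-match Tm = 2(4) + 4(10) = 8 + 40 = 48°C
Mismatches (positions where the bases are not complementary): 3 (at positions 5, 9, 10)
Effective Tm = 48 − 3×3 = 48 − 9 = 39°C

39°C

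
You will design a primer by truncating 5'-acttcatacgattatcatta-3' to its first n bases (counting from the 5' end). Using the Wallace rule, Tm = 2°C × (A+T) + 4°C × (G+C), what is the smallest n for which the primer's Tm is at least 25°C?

n = 10

First 9 bases: ACTTCATAC → Tm = 24°C (< 25°C)
First 10 bases: ACTTCATACG → Tm = 28°C (≥ 25°C)
Since every base adds ≥2°C, Tm only increases with n, so the threshold is first crossed at n = 10.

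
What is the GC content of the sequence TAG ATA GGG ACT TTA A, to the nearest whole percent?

31%

Base counts: A=6, G=4, T=5, C=1
G+C = 4 + 1 = 5 out of 16 bases
%GC = 5/16 × 100 = 31.25% ≈ 31%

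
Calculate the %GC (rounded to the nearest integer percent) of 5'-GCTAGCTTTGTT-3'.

Counting bases: C=2, A=1, G=3, T=6
G+C = 3 + 2 = 5 out of 12 bases
%GC = 5/12 × 100 = 41.67% ≈ 42%

42%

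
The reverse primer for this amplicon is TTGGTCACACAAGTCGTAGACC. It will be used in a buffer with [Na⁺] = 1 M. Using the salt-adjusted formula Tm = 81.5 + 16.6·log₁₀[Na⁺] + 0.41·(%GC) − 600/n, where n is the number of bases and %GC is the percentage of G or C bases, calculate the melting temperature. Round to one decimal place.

Length n = 22. Scanning the sequence gives C=6, G=5, T=5, A=6.
G+C = 11, so %GC = 11/22 × 100 = 50%
Salt term: 16.6 × (0) = 0
GC term: 0.41 × 50 = 20.5; length term: −600/22 = −27.273
Tm = 81.5 + (0) + 20.5 − 27.273 = 74.727 → 74.7°C

74.7°C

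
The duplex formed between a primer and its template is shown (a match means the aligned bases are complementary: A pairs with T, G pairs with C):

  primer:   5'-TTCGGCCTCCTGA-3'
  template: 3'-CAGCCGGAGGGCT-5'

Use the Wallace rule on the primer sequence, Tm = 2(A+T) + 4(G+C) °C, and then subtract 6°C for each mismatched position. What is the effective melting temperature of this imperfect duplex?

30°C

Primer base counts: A=1, T=4, G=3, C=5 → A+T=5, G+C=8
Perfect-match Tm = 2(5) + 4(8) = 10 + 32 = 42°C
Mismatches (positions where the bases are not complementary): 2 (at positions 1, 11)
Effective Tm = 42 − 2×6 = 42 − 12 = 30°C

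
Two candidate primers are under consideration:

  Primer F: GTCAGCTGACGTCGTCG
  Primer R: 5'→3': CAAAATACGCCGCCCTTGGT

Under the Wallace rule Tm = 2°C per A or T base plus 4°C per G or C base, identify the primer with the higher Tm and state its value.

Primer R, 62°C

Primer F: A+T=6, G+C=11 → Tm = 2(6)+4(11) = 56°C
Primer R: A+T=9, G+C=11 → Tm = 2(9)+4(11) = 62°C
56°C vs 62°C → primer R is higher.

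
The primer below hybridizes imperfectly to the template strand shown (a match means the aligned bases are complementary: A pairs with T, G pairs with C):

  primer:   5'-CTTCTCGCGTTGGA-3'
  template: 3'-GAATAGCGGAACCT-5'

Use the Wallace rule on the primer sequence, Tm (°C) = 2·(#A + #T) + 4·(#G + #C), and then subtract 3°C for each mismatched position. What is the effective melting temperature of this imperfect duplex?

38°C

Primer base counts: A=1, T=5, G=4, C=4 → A+T=6, G+C=8
Perfect-match Tm = 2(6) + 4(8) = 12 + 32 = 44°C
Mismatches (positions where the bases are not complementary): 2 (at positions 4, 9)
Effective Tm = 44 − 2×3 = 44 − 6 = 38°C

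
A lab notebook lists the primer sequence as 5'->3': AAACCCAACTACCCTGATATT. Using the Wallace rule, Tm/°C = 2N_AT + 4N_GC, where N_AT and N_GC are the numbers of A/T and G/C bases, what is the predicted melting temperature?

Base counts: C=7, T=5, A=8, G=1
So N_AT = 13 and N_GC = 8.
Tm = 4·8 + 2·13 = 32 + 26 = 58°C

58°C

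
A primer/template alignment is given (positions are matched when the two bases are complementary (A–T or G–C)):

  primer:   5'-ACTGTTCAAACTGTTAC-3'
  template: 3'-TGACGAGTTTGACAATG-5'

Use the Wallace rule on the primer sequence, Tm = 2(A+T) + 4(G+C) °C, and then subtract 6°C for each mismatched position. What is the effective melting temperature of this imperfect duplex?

40°C

Primer base counts: A=5, T=6, G=2, C=4 → A+T=11, G+C=6
Perfect-match Tm = 2(11) + 4(6) = 22 + 24 = 46°C
Mismatches (positions where the bases are not complementary): 1 (at position 5)
Effective Tm = 46 − 1×6 = 46 − 6 = 40°C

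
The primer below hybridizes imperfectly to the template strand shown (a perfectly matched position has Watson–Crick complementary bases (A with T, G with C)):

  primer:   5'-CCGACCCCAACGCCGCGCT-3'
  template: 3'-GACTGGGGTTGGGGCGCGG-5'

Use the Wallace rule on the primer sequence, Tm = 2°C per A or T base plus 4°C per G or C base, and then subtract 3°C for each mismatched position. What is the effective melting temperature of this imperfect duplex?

Primer base counts: A=3, T=1, G=4, C=11 → A+T=4, G+C=15
Perfect-match Tm = 2(4) + 4(15) = 8 + 60 = 68°C
Mismatches (positions where the bases are not complementary): 3 (at positions 2, 12, 19)
Effective Tm = 68 − 3×3 = 68 − 9 = 59°C

59°C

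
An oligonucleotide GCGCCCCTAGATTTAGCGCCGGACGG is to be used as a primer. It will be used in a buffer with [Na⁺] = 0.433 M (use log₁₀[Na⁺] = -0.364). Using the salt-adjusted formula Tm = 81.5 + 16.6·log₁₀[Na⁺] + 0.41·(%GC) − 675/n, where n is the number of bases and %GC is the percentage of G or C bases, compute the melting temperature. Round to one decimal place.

77.9°C

Length n = 26. Base counts: C=9, G=9, T=4, A=4
G+C = 18, so %GC = 18/26 × 100 = 69.231%
Salt term: 16.6 × (-0.364) = -6.042
GC term: 0.41 × 69.231 = 28.385; length term: −675/26 = −25.962
Tm = 81.5 + (-6.042) + 28.385 − 25.962 = 77.881 → 77.9°C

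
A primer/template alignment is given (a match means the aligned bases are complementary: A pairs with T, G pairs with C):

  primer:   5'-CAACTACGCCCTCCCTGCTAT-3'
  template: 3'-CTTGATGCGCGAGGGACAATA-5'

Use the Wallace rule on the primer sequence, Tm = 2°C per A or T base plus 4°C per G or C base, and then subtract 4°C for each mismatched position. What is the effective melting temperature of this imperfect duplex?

Primer base counts: A=4, T=5, G=2, C=10 → A+T=9, G+C=12
Perfect-match Tm = 2(9) + 4(12) = 18 + 48 = 66°C
Mismatches (positions where the bases are not complementary): 3 (at positions 1, 10, 18)
Effective Tm = 66 − 3×4 = 66 − 12 = 54°C

54°C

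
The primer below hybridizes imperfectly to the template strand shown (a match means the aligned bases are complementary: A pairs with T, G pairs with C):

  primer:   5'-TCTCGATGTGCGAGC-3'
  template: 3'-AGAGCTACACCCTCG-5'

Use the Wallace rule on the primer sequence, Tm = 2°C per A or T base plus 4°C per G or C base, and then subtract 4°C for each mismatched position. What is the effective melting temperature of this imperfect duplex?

Primer base counts: A=2, T=4, G=5, C=4 → A+T=6, G+C=9
Perfect-match Tm = 2(6) + 4(9) = 12 + 36 = 48°C
Mismatches (positions where the bases are not complementary): 1 (at position 11)
Effective Tm = 48 − 1×4 = 48 − 4 = 44°C

44°C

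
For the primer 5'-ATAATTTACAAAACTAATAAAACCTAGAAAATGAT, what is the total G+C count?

Scanning the sequence gives A=20, T=9, G=2, C=4.
G+C = 2 + 4 = 6

6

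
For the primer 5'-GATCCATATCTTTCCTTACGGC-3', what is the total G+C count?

10

Scanning the sequence gives G=3, C=7, T=8, A=4.
Total G or C: 3 + 7 = 10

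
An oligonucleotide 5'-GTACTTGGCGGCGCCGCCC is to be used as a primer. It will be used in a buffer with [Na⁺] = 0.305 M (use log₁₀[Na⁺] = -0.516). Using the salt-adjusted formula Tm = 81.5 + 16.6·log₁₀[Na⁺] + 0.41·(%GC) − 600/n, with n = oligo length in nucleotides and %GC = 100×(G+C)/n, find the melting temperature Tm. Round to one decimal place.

73.7°C

Length n = 19. A=1, T=3, G=7, C=8
G+C = 15, so %GC = 15/19 × 100 = 78.947%
Salt term: 16.6 × (-0.516) = -8.566
GC term: 0.41 × 78.947 = 32.368; length term: −600/19 = −31.579
Tm = 81.5 + (-8.566) + 32.368 − 31.579 = 73.723 → 73.7°C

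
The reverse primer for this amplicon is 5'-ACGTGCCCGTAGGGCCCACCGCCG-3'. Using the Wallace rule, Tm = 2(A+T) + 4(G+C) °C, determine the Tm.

Counting bases: T=2, G=8, A=3, C=11
AT pairs contribute 5, GC pairs contribute 19.
Tm = 2×5 + 4×19 = 86°C

86°C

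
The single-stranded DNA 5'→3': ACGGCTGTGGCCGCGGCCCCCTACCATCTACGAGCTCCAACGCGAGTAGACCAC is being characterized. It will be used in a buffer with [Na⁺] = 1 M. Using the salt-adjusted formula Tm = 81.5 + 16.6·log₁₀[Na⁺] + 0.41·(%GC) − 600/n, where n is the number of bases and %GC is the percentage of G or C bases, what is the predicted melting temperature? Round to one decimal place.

97.7°C

Length n = 54. Base counts: G=14, T=7, C=22, A=11
G+C = 36, so %GC = 36/54 × 100 = 66.667%
Salt term: 16.6 × (0) = 0
GC term: 0.41 × 66.667 = 27.333; length term: −600/54 = −11.111
Tm = 81.5 + (0) + 27.333 − 11.111 = 97.722 → 97.7°C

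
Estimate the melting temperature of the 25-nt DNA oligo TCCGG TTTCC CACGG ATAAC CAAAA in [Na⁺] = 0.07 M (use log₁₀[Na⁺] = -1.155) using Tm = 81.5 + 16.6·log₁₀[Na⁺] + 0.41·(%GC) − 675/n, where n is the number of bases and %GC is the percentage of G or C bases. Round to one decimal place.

55.0°C

Length n = 25. Base counts: G=4, C=8, T=5, A=8
G+C = 12, so %GC = 12/25 × 100 = 48%
Salt term: 16.6 × (-1.155) = -19.173
GC term: 0.41 × 48 = 19.68; length term: −675/25 = −27
Tm = 81.5 + (-19.173) + 19.68 − 27 = 55.007 → 55.0°C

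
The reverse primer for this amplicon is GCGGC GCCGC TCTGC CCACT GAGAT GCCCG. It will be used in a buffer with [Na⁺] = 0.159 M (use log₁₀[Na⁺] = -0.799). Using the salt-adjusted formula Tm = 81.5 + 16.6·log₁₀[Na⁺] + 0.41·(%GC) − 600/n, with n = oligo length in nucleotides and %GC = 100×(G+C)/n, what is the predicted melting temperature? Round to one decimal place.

Length n = 30. T=4, A=3, C=13, G=10
G+C = 23, so %GC = 23/30 × 100 = 76.667%
Salt term: 16.6 × (-0.799) = -13.263
GC term: 0.41 × 76.667 = 31.433; length term: −600/30 = −20
Tm = 81.5 + (-13.263) + 31.433 − 20 = 79.67 → 79.7°C

79.7°C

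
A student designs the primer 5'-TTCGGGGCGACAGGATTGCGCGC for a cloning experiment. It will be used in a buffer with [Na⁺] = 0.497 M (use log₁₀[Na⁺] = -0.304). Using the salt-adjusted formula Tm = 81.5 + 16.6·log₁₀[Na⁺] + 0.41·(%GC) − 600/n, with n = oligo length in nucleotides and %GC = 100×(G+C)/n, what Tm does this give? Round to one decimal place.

78.9°C

Length n = 23. Counting bases: A=3, T=4, C=6, G=10
G+C = 16, so %GC = 16/23 × 100 = 69.565%
Salt term: 16.6 × (-0.304) = -5.046
GC term: 0.41 × 69.565 = 28.522; length term: −600/23 = −26.087
Tm = 81.5 + (-5.046) + 28.522 − 26.087 = 78.889 → 78.9°C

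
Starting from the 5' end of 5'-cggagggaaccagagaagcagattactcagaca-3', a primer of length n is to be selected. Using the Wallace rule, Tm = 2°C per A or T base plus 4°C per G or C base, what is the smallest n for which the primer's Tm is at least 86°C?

n = 28

First 27 bases: CGGAGGGAACCAGAGAAGCAGATTACT → Tm = 82°C (< 86°C)
First 28 bases: CGGAGGGAACCAGAGAAGCAGATTACTC → Tm = 86°C (≥ 86°C)
Each additional base adds 2°C (A/T) or 4°C (G/C), so Tm is non-decreasing in n; n = 28 is the first length to reach 86°C.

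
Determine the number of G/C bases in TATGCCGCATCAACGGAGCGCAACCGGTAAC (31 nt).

Scanning the sequence gives A=9, C=10, G=8, T=4.
G+C = 8 + 10 = 18

18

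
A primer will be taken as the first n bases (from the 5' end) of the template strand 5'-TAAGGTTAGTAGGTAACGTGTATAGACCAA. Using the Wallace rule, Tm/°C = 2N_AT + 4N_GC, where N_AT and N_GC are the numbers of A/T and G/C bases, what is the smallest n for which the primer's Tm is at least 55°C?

First 19 bases: TAAGGTTAGTAGGTAACGT → Tm = 52°C (< 55°C)
First 20 bases: TAAGGTTAGTAGGTAACGTG → Tm = 56°C (≥ 55°C)
Since every base adds ≥2°C, Tm only increases with n, so the threshold is first crossed at n = 20.

n = 20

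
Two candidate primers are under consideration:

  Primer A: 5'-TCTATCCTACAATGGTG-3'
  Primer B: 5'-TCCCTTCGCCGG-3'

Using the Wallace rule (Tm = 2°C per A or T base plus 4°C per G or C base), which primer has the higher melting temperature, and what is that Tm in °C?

Primer A, 48°C

Primer A: A+T=10, G+C=7 → Tm = 2(10)+4(7) = 48°C
Primer B: A+T=3, G+C=9 → Tm = 2(3)+4(9) = 42°C
48°C vs 42°C → primer A is higher.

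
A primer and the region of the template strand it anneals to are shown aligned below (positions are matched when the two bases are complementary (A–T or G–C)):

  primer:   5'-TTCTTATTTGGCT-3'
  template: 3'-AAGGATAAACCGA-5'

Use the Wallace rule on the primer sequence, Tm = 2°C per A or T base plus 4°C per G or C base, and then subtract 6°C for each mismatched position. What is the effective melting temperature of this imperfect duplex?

28°C

Primer base counts: A=1, T=8, G=2, C=2 → A+T=9, G+C=4
Perfect-match Tm = 2(9) + 4(4) = 18 + 16 = 34°C
Mismatches (positions where the bases are not complementary): 1 (at position 4)
Effective Tm = 34 − 1×6 = 34 − 6 = 28°C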